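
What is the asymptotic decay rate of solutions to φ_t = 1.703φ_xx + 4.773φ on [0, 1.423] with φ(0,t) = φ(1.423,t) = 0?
Eigenvalues: λₙ = 1.703n²π²/1.423² - 4.773.
First three modes:
  n=1: λ₁ = 1.703π²/1.423² - 4.773 ≈ 3.528
  n=2: λ₂ = 6.812π²/1.423² - 4.773 ≈ 28.429
  n=3: λ₃ = 15.327π²/1.423² - 4.773 ≈ 69.932
Since 1.703π²/1.423² ≈ 8.301 > 4.773, all λₙ > 0.
The n=1 mode decays slowest → dominates as t → ∞.
Asymptotic: φ ~ c₁ sin(πx/1.423) e^{-λ₁t} with decay rate λ₁ ≈ 3.528.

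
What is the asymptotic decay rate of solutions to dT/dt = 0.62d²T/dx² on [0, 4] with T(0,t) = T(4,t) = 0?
Eigenvalues: λₙ = 0.62n²π²/4².
First three modes:
  n=1: λ₁ = 0.62π²/4² ≈ 0.382
  n=2: λ₂ = 2.48π²/4² ≈ 1.53 (4× faster decay)
  n=3: λ₃ = 5.58π²/4² ≈ 3.442 (9× faster decay)
As t → ∞, higher modes decay exponentially faster. The n=1 mode dominates: T ~ c₁ sin(πx/4) e^{-λ₁t}.
Decay rate: λ₁ = 0.62π²/4² ≈ 0.382.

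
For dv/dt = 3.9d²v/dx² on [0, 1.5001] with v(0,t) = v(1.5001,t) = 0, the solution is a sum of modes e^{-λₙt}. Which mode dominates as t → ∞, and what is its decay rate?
Eigenvalues: λₙ = 3.9n²π²/1.5001².
First three modes:
  n=1: λ₁ = 3.9π²/1.5001² ≈ 17.105
  n=2: λ₂ = 15.6π²/1.5001² ≈ 68.42 (4× faster decay)
  n=3: λ₃ = 35.1π²/1.5001² ≈ 153.945 (9× faster decay)
As t → ∞, higher modes decay exponentially faster. The n=1 mode dominates: v ~ c₁ sin(πx/1.5001) e^{-λ₁t}.
Decay rate: λ₁ = 3.9π²/1.5001² ≈ 17.105.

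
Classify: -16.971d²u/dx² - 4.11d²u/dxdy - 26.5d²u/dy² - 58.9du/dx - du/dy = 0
Elliptic (discriminant = -1782.0339).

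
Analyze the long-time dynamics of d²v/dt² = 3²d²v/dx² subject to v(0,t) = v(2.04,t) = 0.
Long-time behavior: v oscillates (no decay). Energy is conserved; the solution oscillates indefinitely as standing waves.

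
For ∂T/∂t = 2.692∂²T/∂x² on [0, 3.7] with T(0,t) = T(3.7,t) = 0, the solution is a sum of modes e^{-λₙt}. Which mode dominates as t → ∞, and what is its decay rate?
Eigenvalues: λₙ = 2.692n²π²/3.7².
First three modes:
  n=1: λ₁ = 2.692π²/3.7² ≈ 1.941
  n=2: λ₂ = 10.768π²/3.7² ≈ 7.763 (4× faster decay)
  n=3: λ₃ = 24.228π²/3.7² ≈ 17.467 (9× faster decay)
As t → ∞, higher modes decay exponentially faster. The n=1 mode dominates: T ~ c₁ sin(πx/3.7) e^{-λ₁t}.
Decay rate: λ₁ = 2.692π²/3.7² ≈ 1.941.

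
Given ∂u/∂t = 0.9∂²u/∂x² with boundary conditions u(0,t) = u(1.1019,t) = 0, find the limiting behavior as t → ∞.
u → 0. Heat diffuses out through both boundaries.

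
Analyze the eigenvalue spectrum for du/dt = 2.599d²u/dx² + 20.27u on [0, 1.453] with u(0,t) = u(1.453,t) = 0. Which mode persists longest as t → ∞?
Eigenvalues: λₙ = 2.599n²π²/1.453² - 20.27.
First three modes:
  n=1: λ₁ = 2.599π²/1.453² - 20.27 ≈ -8.12
  n=2: λ₂ = 10.396π²/1.453² - 20.27 ≈ 28.33
  n=3: λ₃ = 23.391π²/1.453² - 20.27 ≈ 89.08
Since 2.599π²/1.453² ≈ 12.15 < 20.27, λ₁ < 0.
The n=1 mode grows fastest (−λₙ is largest for n=1) → dominates.
Asymptotic: u ~ c₁ sin(πx/1.453) e^{8.12t} (exponential growth at rate −λ₁ ≈ 8.12).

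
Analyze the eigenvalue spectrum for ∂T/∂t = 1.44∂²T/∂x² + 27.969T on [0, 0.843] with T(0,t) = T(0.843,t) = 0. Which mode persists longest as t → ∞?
Eigenvalues: λₙ = 1.44n²π²/0.843² - 27.969.
First three modes:
  n=1: λ₁ = 1.44π²/0.843² - 27.969 ≈ -7.97
  n=2: λ₂ = 5.76π²/0.843² - 27.969 ≈ 52.027
  n=3: λ₃ = 12.96π²/0.843² - 27.969 ≈ 152.022
Since 1.44π²/0.843² ≈ 19.999 < 27.969, λ₁ < 0.
The n=1 mode grows fastest (−λₙ is largest for n=1) → dominates.
Asymptotic: T ~ c₁ sin(πx/0.843) e^{7.97t} (exponential growth at rate −λ₁ ≈ 7.97).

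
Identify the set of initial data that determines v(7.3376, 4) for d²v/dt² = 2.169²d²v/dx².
Domain of dependence: [-1.3384, 16.0136]. Signals travel at speed 2.169, so data within |x - 7.3376| ≤ 2.169·4 = 8.676 can reach the point.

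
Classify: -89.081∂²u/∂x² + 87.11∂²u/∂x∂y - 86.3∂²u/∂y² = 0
Elliptic (discriminant = -23162.6091).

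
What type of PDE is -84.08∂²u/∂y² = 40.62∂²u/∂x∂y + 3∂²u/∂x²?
Rewriting in standard form: -3∂²u/∂x² - 40.62∂²u/∂x∂y - 84.08∂²u/∂y² = 0. With A = -3, B = -40.62, C = -84.08, the discriminant is 641.0244. This is a hyperbolic PDE.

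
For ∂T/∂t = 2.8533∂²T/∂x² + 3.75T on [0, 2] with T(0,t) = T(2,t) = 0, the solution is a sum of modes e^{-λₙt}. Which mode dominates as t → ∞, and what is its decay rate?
Eigenvalues: λₙ = 2.8533n²π²/2² - 3.75.
First three modes:
  n=1: λ₁ = 2.8533π²/2² - 3.75 ≈ 3.29
  n=2: λ₂ = 11.4132π²/2² - 3.75 ≈ 24.411
  n=3: λ₃ = 25.6797π²/2² - 3.75 ≈ 59.612
Since 2.8533π²/2² ≈ 7.04 > 3.75, all λₙ > 0.
The n=1 mode decays slowest → dominates as t → ∞.
Asymptotic: T ~ c₁ sin(πx/2) e^{-λ₁t} with decay rate λ₁ ≈ 3.29.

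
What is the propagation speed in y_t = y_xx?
Infinite. The heat equation is parabolic, not hyperbolic, so disturbances propagate instantly.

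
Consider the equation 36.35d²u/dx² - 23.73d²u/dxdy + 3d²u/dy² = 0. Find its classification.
Hyperbolic. (A = 36.35, B = -23.73, C = 3 gives B² - 4AC = 126.9129.)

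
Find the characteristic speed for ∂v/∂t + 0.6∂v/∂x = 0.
Speed = 0.6. Information travels along x - 0.6t = const (rightward).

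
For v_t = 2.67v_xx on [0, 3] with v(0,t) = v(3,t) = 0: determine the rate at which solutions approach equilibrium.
Eigenvalues: λₙ = 2.67n²π²/3².
First three modes:
  n=1: λ₁ = 2.67π²/3² ≈ 2.928
  n=2: λ₂ = 10.68π²/3² ≈ 11.712 (4× faster decay)
  n=3: λ₃ = 24.03π²/3² ≈ 26.352 (9× faster decay)
As t → ∞, higher modes decay exponentially faster. The n=1 mode dominates: v ~ c₁ sin(πx/3) e^{-λ₁t}.
Decay rate: λ₁ = 2.67π²/3² ≈ 2.928.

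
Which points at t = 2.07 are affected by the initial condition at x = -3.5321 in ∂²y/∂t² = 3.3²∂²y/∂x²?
Domain of influence: [-10.3631, 3.2989]. Data at x = -3.5321 spreads outward at speed 3.3.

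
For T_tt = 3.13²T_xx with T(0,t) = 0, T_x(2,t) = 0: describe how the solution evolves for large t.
T oscillates (no decay). Energy is conserved; the solution oscillates indefinitely as standing waves.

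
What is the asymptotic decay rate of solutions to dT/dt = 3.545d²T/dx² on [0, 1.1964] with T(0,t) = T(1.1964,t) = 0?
Eigenvalues: λₙ = 3.545n²π²/1.1964².
First three modes:
  n=1: λ₁ = 3.545π²/1.1964² ≈ 24.443
  n=2: λ₂ = 14.18π²/1.1964² ≈ 97.774 (4× faster decay)
  n=3: λ₃ = 31.905π²/1.1964² ≈ 219.991 (9× faster decay)
As t → ∞, higher modes decay exponentially faster. The n=1 mode dominates: T ~ c₁ sin(πx/1.1964) e^{-λ₁t}.
Decay rate: λ₁ = 3.545π²/1.1964² ≈ 24.443.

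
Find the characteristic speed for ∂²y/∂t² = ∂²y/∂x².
Speed = 1. Information travels along characteristics x = x₀ ± 1t.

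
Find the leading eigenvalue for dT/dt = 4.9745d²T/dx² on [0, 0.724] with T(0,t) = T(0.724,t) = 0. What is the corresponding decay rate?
Eigenvalues: λₙ = 4.9745n²π²/0.724².
First three modes:
  n=1: λ₁ = 4.9745π²/0.724² ≈ 93.664
  n=2: λ₂ = 19.898π²/0.724² ≈ 374.655 (4× faster decay)
  n=3: λ₃ = 44.7705π²/0.724² ≈ 842.975 (9× faster decay)
As t → ∞, higher modes decay exponentially faster. The n=1 mode dominates: T ~ c₁ sin(πx/0.724) e^{-λ₁t}.
Decay rate: λ₁ = 4.9745π²/0.724² ≈ 93.664.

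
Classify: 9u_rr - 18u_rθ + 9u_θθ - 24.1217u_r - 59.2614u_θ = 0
Parabolic (discriminant = 0).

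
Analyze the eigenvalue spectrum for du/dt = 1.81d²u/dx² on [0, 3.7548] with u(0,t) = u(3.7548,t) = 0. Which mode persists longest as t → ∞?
Eigenvalues: λₙ = 1.81n²π²/3.7548².
First three modes:
  n=1: λ₁ = 1.81π²/3.7548² ≈ 1.267
  n=2: λ₂ = 7.24π²/3.7548² ≈ 5.068 (4× faster decay)
  n=3: λ₃ = 16.29π²/3.7548² ≈ 11.404 (9× faster decay)
As t → ∞, higher modes decay exponentially faster. The n=1 mode dominates: u ~ c₁ sin(πx/3.7548) e^{-λ₁t}.
Decay rate: λ₁ = 1.81π²/3.7548² ≈ 1.267.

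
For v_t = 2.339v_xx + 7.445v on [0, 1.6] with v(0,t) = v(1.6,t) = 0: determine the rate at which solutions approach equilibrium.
Eigenvalues: λₙ = 2.339n²π²/1.6² - 7.445.
First three modes:
  n=1: λ₁ = 2.339π²/1.6² - 7.445 ≈ 1.573
  n=2: λ₂ = 9.356π²/1.6² - 7.445 ≈ 28.625
  n=3: λ₃ = 21.051π²/1.6² - 7.445 ≈ 73.713
Since 2.339π²/1.6² ≈ 9.018 > 7.445, all λₙ > 0.
The n=1 mode decays slowest → dominates as t → ∞.
Asymptotic: v ~ c₁ sin(πx/1.6) e^{-λ₁t} with decay rate λ₁ ≈ 1.573.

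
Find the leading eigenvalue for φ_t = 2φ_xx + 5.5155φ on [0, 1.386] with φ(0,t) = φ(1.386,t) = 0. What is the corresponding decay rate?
Eigenvalues: λₙ = 2n²π²/1.386² - 5.5155.
First three modes:
  n=1: λ₁ = 2π²/1.386² - 5.5155 ≈ 4.76
  n=2: λ₂ = 8π²/1.386² - 5.5155 ≈ 35.587
  n=3: λ₃ = 18π²/1.386² - 5.5155 ≈ 86.964
Since 2π²/1.386² ≈ 10.276 > 5.5155, all λₙ > 0.
The n=1 mode decays slowest → dominates as t → ∞.
Asymptotic: φ ~ c₁ sin(πx/1.386) e^{-λ₁t} with decay rate λ₁ ≈ 4.76.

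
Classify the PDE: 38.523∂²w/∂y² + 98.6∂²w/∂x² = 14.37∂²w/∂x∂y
Rewriting in standard form: 98.6∂²w/∂x² - 14.37∂²w/∂x∂y + 38.523∂²w/∂y² = 0. A = 98.6, B = -14.37, C = 38.523. Discriminant B² - 4AC = -14986.9743. Since -14986.9743 < 0, elliptic.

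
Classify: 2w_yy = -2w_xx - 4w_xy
Rewriting in standard form: 2w_xx + 4w_xy + 2w_yy = 0. Parabolic (discriminant = 0).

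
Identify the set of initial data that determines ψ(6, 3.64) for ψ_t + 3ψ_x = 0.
A single point: x = -4.92. The characteristic through (6, 3.64) is x - 3t = const, so x = 6 - 3·3.64 = -4.92.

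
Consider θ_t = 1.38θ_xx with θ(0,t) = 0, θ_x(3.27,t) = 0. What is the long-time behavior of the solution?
As t → ∞, θ → 0. Heat escapes through the Dirichlet boundary.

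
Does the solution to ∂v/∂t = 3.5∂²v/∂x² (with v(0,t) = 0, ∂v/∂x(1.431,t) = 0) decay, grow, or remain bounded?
v → 0. Heat escapes through the Dirichlet boundary.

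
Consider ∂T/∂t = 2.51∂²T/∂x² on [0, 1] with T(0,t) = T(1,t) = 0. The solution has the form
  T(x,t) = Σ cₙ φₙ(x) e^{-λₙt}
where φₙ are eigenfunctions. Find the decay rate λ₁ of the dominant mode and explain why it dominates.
Eigenvalues: λₙ = 2.51n²π².
First three modes:
  n=1: λ₁ = 2.51π² ≈ 24.773
  n=2: λ₂ = 10.04π² ≈ 99.091 (4× faster decay)
  n=3: λ₃ = 22.59π² ≈ 222.954 (9× faster decay)
As t → ∞, higher modes decay exponentially faster. The n=1 mode dominates: T ~ c₁ sin(πx) e^{-λ₁t}.
Decay rate: λ₁ = 2.51π² ≈ 24.773.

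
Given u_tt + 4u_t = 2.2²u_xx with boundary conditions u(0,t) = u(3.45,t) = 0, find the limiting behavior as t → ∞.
u → 0. Damping (γ=4) dissipates energy; oscillations decay exponentially.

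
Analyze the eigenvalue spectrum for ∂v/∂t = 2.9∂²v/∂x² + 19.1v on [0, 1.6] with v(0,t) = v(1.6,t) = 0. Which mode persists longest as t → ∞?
Eigenvalues: λₙ = 2.9n²π²/1.6² - 19.1.
First three modes:
  n=1: λ₁ = 2.9π²/1.6² - 19.1 ≈ -7.92
  n=2: λ₂ = 11.6π²/1.6² - 19.1 ≈ 25.622
  n=3: λ₃ = 26.1π²/1.6² - 19.1 ≈ 81.524
Since 2.9π²/1.6² ≈ 11.18 < 19.1, λ₁ < 0.
The n=1 mode grows fastest (−λₙ is largest for n=1) → dominates.
Asymptotic: v ~ c₁ sin(πx/1.6) e^{7.92t} (exponential growth at rate −λ₁ ≈ 7.92).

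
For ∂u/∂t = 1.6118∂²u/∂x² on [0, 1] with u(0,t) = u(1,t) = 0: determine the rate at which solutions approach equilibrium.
Eigenvalues: λₙ = 1.6118n²π².
First three modes:
  n=1: λ₁ = 1.6118π² ≈ 15.908
  n=2: λ₂ = 6.4472π² ≈ 63.631 (4× faster decay)
  n=3: λ₃ = 14.5062π² ≈ 143.17 (9× faster decay)
As t → ∞, higher modes decay exponentially faster. The n=1 mode dominates: u ~ c₁ sin(πx) e^{-λ₁t}.
Decay rate: λ₁ = 1.6118π² ≈ 15.908.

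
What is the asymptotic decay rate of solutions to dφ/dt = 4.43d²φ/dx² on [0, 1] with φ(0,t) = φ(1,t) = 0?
Eigenvalues: λₙ = 4.43n²π².
First three modes:
  n=1: λ₁ = 4.43π² ≈ 43.722
  n=2: λ₂ = 17.72π² ≈ 174.889 (4× faster decay)
  n=3: λ₃ = 39.87π² ≈ 393.501 (9× faster decay)
As t → ∞, higher modes decay exponentially faster. The n=1 mode dominates: φ ~ c₁ sin(πx) e^{-λ₁t}.
Decay rate: λ₁ = 4.43π² ≈ 43.722.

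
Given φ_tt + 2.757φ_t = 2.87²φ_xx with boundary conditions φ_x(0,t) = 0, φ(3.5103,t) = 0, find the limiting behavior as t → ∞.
φ → 0. Damping (γ=2.757) dissipates energy; oscillations decay exponentially.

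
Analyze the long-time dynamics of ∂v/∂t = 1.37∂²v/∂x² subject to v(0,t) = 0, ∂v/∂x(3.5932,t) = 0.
Long-time behavior: v → 0. Heat escapes through the Dirichlet boundary.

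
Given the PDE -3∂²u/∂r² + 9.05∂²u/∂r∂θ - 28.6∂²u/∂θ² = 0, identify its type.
The second-order coefficients are A = -3, B = 9.05, C = -28.6. Since B² - 4AC = -261.2975 < 0, this is an elliptic PDE.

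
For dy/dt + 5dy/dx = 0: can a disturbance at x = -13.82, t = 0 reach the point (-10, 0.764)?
Yes. The characteristic through (-10, 0.764) passes through x = -13.82.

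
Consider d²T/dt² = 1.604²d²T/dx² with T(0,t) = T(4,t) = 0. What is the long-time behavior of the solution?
As t → ∞, T oscillates (no decay). Energy is conserved; the solution oscillates indefinitely as standing waves.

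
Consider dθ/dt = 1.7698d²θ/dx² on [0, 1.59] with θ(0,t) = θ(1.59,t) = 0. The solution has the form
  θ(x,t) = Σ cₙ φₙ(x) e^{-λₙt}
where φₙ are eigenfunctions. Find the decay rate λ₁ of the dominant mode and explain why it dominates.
Eigenvalues: λₙ = 1.7698n²π²/1.59².
First three modes:
  n=1: λ₁ = 1.7698π²/1.59² ≈ 6.909
  n=2: λ₂ = 7.0792π²/1.59² ≈ 27.637 (4× faster decay)
  n=3: λ₃ = 15.9282π²/1.59² ≈ 62.183 (9× faster decay)
As t → ∞, higher modes decay exponentially faster. The n=1 mode dominates: θ ~ c₁ sin(πx/1.59) e^{-λ₁t}.
Decay rate: λ₁ = 1.7698π²/1.59² ≈ 6.909.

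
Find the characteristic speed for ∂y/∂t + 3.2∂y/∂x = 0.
Speed = 3.2. Information travels along x - 3.2t = const (rightward).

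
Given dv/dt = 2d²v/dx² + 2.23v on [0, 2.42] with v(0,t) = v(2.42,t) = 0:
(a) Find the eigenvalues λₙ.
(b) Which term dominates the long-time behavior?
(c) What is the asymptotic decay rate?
Eigenvalues: λₙ = 2n²π²/2.42² - 2.23.
First three modes:
  n=1: λ₁ = 2π²/2.42² - 2.23 ≈ 1.141
  n=2: λ₂ = 8π²/2.42² - 2.23 ≈ 11.252
  n=3: λ₃ = 18π²/2.42² - 2.23 ≈ 28.105
Since 2π²/2.42² ≈ 3.371 > 2.23, all λₙ > 0.
The n=1 mode decays slowest → dominates as t → ∞.
Asymptotic: v ~ c₁ sin(πx/2.42) e^{-λ₁t} with decay rate λ₁ ≈ 1.141.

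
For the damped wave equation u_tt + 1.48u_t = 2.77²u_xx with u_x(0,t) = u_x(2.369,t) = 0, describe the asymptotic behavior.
u → constant (steady state). Damping (γ=1.48) dissipates the nonconstant modes; with Neumann BCs the spatial average obeys M''+γM'=0 and tends to a finite limit.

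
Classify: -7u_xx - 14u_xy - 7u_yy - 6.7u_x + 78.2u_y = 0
Parabolic (discriminant = 0).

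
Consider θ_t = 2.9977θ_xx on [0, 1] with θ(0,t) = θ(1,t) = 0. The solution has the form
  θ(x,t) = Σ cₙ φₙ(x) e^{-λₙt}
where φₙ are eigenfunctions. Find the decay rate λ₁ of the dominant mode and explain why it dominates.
Eigenvalues: λₙ = 2.9977n²π².
First three modes:
  n=1: λ₁ = 2.9977π² ≈ 29.586
  n=2: λ₂ = 11.9908π² ≈ 118.344 (4× faster decay)
  n=3: λ₃ = 26.9793π² ≈ 266.275 (9× faster decay)
As t → ∞, higher modes decay exponentially faster. The n=1 mode dominates: θ ~ c₁ sin(πx) e^{-λ₁t}.
Decay rate: λ₁ = 2.9977π² ≈ 29.586.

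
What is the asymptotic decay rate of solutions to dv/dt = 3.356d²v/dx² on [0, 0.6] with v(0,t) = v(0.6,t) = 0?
Eigenvalues: λₙ = 3.356n²π²/0.6².
First three modes:
  n=1: λ₁ = 3.356π²/0.6² ≈ 92.007
  n=2: λ₂ = 13.424π²/0.6² ≈ 368.027 (4× faster decay)
  n=3: λ₃ = 30.204π²/0.6² ≈ 828.06 (9× faster decay)
As t → ∞, higher modes decay exponentially faster. The n=1 mode dominates: v ~ c₁ sin(πx/0.6) e^{-λ₁t}.
Decay rate: λ₁ = 3.356π²/0.6² ≈ 92.007.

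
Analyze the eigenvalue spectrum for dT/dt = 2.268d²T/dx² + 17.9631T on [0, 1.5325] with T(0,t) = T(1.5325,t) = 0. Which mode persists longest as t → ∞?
Eigenvalues: λₙ = 2.268n²π²/1.5325² - 17.9631.
First three modes:
  n=1: λ₁ = 2.268π²/1.5325² - 17.9631 ≈ -8.432
  n=2: λ₂ = 9.072π²/1.5325² - 17.9631 ≈ 20.161
  n=3: λ₃ = 20.412π²/1.5325² - 17.9631 ≈ 67.817
Since 2.268π²/1.5325² ≈ 9.531 < 17.9631, λ₁ < 0.
The n=1 mode grows fastest (−λₙ is largest for n=1) → dominates.
Asymptotic: T ~ c₁ sin(πx/1.5325) e^{8.432t} (exponential growth at rate −λ₁ ≈ 8.432).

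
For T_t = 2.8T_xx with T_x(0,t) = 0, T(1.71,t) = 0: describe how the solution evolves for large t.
T → 0. Heat escapes through the Dirichlet boundary.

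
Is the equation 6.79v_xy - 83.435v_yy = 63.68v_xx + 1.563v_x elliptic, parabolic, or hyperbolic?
Rewriting in standard form: -63.68v_xx + 6.79v_xy - 83.435v_yy - 1.563v_x = 0. Computing B² - 4AC with A = -63.68, B = 6.79, C = -83.435: discriminant = -21206.4591 (negative). Answer: elliptic.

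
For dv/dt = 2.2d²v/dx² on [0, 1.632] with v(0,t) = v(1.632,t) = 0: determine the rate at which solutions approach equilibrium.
Eigenvalues: λₙ = 2.2n²π²/1.632².
First three modes:
  n=1: λ₁ = 2.2π²/1.632² ≈ 8.152
  n=2: λ₂ = 8.8π²/1.632² ≈ 32.609 (4× faster decay)
  n=3: λ₃ = 19.8π²/1.632² ≈ 73.371 (9× faster decay)
As t → ∞, higher modes decay exponentially faster. The n=1 mode dominates: v ~ c₁ sin(πx/1.632) e^{-λ₁t}.
Decay rate: λ₁ = 2.2π²/1.632² ≈ 8.152.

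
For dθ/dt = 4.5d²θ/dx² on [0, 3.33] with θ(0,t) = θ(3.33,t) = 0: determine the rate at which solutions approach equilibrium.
Eigenvalues: λₙ = 4.5n²π²/3.33².
First three modes:
  n=1: λ₁ = 4.5π²/3.33² ≈ 4.005
  n=2: λ₂ = 18π²/3.33² ≈ 16.021 (4× faster decay)
  n=3: λ₃ = 40.5π²/3.33² ≈ 36.047 (9× faster decay)
As t → ∞, higher modes decay exponentially faster. The n=1 mode dominates: θ ~ c₁ sin(πx/3.33) e^{-λ₁t}.
Decay rate: λ₁ = 4.5π²/3.33² ≈ 4.005.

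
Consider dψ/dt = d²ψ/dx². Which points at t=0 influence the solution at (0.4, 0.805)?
The entire real line. The heat equation has infinite propagation speed: any initial disturbance instantly affects all points (though exponentially small far away).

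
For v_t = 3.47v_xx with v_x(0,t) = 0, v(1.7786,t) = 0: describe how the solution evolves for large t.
v → 0. Heat escapes through the Dirichlet boundary.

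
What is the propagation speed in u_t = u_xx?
Infinite. The heat equation is parabolic, not hyperbolic, so disturbances propagate instantly.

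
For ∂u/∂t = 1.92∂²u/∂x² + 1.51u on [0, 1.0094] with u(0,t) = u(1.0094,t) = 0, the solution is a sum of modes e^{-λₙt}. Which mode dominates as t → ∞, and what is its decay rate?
Eigenvalues: λₙ = 1.92n²π²/1.0094² - 1.51.
First three modes:
  n=1: λ₁ = 1.92π²/1.0094² - 1.51 ≈ 17.088
  n=2: λ₂ = 7.68π²/1.0094² - 1.51 ≈ 72.883
  n=3: λ₃ = 17.28π²/1.0094² - 1.51 ≈ 165.875
Since 1.92π²/1.0094² ≈ 18.598 > 1.51, all λₙ > 0.
The n=1 mode decays slowest → dominates as t → ∞.
Asymptotic: u ~ c₁ sin(πx/1.0094) e^{-λ₁t} with decay rate λ₁ ≈ 17.088.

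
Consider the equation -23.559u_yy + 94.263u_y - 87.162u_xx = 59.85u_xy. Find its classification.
Rewriting in standard form: -87.162u_xx - 59.85u_xy - 23.559u_yy + 94.263u_y = 0. Elliptic. (A = -87.162, B = -59.85, C = -23.559 gives B² - 4AC = -4631.775732.)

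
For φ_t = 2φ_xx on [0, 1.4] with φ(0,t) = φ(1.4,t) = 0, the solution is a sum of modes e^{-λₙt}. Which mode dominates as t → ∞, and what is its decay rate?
Eigenvalues: λₙ = 2n²π²/1.4².
First three modes:
  n=1: λ₁ = 2π²/1.4² ≈ 10.071
  n=2: λ₂ = 8π²/1.4² ≈ 40.284 (4× faster decay)
  n=3: λ₃ = 18π²/1.4² ≈ 90.639 (9× faster decay)
As t → ∞, higher modes decay exponentially faster. The n=1 mode dominates: φ ~ c₁ sin(πx/1.4) e^{-λ₁t}.
Decay rate: λ₁ = 2π²/1.4² ≈ 10.071.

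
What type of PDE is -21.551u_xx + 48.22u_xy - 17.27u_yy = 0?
With A = -21.551, B = 48.22, C = -17.27, the discriminant is 836.42532. This is a hyperbolic PDE.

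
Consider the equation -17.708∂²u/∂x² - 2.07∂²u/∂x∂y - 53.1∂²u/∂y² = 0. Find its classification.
Elliptic. (A = -17.708, B = -2.07, C = -53.1 gives B² - 4AC = -3756.8943.)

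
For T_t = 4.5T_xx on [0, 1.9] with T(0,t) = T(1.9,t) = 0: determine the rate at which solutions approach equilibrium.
Eigenvalues: λₙ = 4.5n²π²/1.9².
First three modes:
  n=1: λ₁ = 4.5π²/1.9² ≈ 12.303
  n=2: λ₂ = 18π²/1.9² ≈ 49.211 (4× faster decay)
  n=3: λ₃ = 40.5π²/1.9² ≈ 110.725 (9× faster decay)
As t → ∞, higher modes decay exponentially faster. The n=1 mode dominates: T ~ c₁ sin(πx/1.9) e^{-λ₁t}.
Decay rate: λ₁ = 4.5π²/1.9² ≈ 12.303.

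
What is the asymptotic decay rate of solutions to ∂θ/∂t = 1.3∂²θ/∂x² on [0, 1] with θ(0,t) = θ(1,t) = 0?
Eigenvalues: λₙ = 1.3n²π².
First three modes:
  n=1: λ₁ = 1.3π² ≈ 12.83
  n=2: λ₂ = 5.2π² ≈ 51.322 (4× faster decay)
  n=3: λ₃ = 11.7π² ≈ 115.474 (9× faster decay)
As t → ∞, higher modes decay exponentially faster. The n=1 mode dominates: θ ~ c₁ sin(πx) e^{-λ₁t}.
Decay rate: λ₁ = 1.3π² ≈ 12.83.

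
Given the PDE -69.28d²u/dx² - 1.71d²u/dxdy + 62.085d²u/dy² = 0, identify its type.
The second-order coefficients are A = -69.28, B = -1.71, C = 62.085. Since B² - 4AC = 17207.9193 > 0, this is a hyperbolic PDE.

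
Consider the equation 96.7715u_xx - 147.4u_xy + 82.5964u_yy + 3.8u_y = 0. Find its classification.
Elliptic. (A = 96.7715, B = -147.4, C = 82.5964 gives B² - 4AC = -10245.1500904.)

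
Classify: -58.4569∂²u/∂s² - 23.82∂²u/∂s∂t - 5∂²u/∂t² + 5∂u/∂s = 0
Elliptic (discriminant = -601.7456).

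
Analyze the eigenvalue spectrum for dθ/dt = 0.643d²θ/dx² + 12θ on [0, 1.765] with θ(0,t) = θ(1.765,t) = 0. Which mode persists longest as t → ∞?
Eigenvalues: λₙ = 0.643n²π²/1.765² - 12.
First three modes:
  n=1: λ₁ = 0.643π²/1.765² - 12 ≈ -9.963
  n=2: λ₂ = 2.572π²/1.765² - 12 ≈ -3.851
  n=3: λ₃ = 5.787π²/1.765² - 12 ≈ 6.334
Since 0.643π²/1.765² ≈ 2.037 < 12, λ₁ < 0.
The n=1 mode grows fastest (−λₙ is largest for n=1) → dominates.
Asymptotic: θ ~ c₁ sin(πx/1.765) e^{9.963t} (exponential growth at rate −λ₁ ≈ 9.963).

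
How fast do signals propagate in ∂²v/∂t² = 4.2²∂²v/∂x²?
Speed = 4.2. Information travels along characteristics x = x₀ ± 4.2t.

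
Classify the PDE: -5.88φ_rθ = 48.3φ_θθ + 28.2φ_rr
Rewriting in standard form: -28.2φ_rr - 5.88φ_rθ - 48.3φ_θθ = 0. A = -28.2, B = -5.88, C = -48.3. Discriminant B² - 4AC = -5413.6656. Since -5413.6656 < 0, elliptic.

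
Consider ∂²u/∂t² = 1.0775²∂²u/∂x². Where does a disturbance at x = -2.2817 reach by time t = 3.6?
Domain of influence: [-6.1607, 1.5973]. Data at x = -2.2817 spreads outward at speed 1.0775.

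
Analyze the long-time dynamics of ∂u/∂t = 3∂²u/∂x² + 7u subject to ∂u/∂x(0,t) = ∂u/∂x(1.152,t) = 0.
Long-time behavior: u grows unboundedly. With Neumann BCs the constant mode has diffusion eigenvalue 0, so any r > 0 makes it grow like e^(7t); solution grows exponentially.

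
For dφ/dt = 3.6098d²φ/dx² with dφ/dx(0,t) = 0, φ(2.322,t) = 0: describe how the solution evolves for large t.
φ → 0. Heat escapes through the Dirichlet boundary.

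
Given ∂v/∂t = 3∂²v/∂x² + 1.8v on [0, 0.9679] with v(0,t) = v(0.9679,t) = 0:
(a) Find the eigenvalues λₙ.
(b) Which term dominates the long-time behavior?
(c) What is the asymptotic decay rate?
Eigenvalues: λₙ = 3n²π²/0.9679² - 1.8.
First three modes:
  n=1: λ₁ = 3π²/0.9679² - 1.8 ≈ 29.805
  n=2: λ₂ = 12π²/0.9679² - 1.8 ≈ 124.621
  n=3: λ₃ = 27π²/0.9679² - 1.8 ≈ 282.648
Since 3π²/0.9679² ≈ 31.605 > 1.8, all λₙ > 0.
The n=1 mode decays slowest → dominates as t → ∞.
Asymptotic: v ~ c₁ sin(πx/0.9679) e^{-λ₁t} with decay rate λ₁ ≈ 29.805.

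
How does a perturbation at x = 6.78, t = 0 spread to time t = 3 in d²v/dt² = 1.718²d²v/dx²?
Domain of influence: [1.626, 11.934]. Data at x = 6.78 spreads outward at speed 1.718.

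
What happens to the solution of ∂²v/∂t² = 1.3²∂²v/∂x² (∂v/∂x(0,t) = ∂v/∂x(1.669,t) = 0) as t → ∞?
v oscillates about a mean that drifts linearly in t (generically unbounded; no decay). There is no damping, so the nonconstant modes persist as standing waves (energy conserved, no decay). But with Neumann conditions at both ends the constant mode has eigenvalue 0: the spatial mean M(t) of v satisfies M'' = 0, so M(t) = M(0) + M'(0)·t. Unless the initial velocity has zero mean (∫v_t(x,0)dx = 0), the solution grows linearly in t (unbounded, though not exponentially); if it does have zero mean, the solution stays bounded and simply oscillates.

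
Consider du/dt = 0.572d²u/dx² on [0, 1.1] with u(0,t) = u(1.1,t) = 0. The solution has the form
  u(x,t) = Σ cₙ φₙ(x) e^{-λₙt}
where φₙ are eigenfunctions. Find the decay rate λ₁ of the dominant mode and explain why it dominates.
Eigenvalues: λₙ = 0.572n²π²/1.1².
First three modes:
  n=1: λ₁ = 0.572π²/1.1² ≈ 4.666
  n=2: λ₂ = 2.288π²/1.1² ≈ 18.663 (4× faster decay)
  n=3: λ₃ = 5.148π²/1.1² ≈ 41.991 (9× faster decay)
As t → ∞, higher modes decay exponentially faster. The n=1 mode dominates: u ~ c₁ sin(πx/1.1) e^{-λ₁t}.
Decay rate: λ₁ = 0.572π²/1.1² ≈ 4.666.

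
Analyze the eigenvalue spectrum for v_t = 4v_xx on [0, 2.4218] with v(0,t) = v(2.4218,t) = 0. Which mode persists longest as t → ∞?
Eigenvalues: λₙ = 4n²π²/2.4218².
First three modes:
  n=1: λ₁ = 4π²/2.4218² ≈ 6.731
  n=2: λ₂ = 16π²/2.4218² ≈ 26.924 (4× faster decay)
  n=3: λ₃ = 36π²/2.4218² ≈ 60.58 (9× faster decay)
As t → ∞, higher modes decay exponentially faster. The n=1 mode dominates: v ~ c₁ sin(πx/2.4218) e^{-λ₁t}.
Decay rate: λ₁ = 4π²/2.4218² ≈ 6.731.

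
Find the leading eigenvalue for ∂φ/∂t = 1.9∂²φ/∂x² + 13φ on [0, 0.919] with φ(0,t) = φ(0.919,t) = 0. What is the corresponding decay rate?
Eigenvalues: λₙ = 1.9n²π²/0.919² - 13.
First three modes:
  n=1: λ₁ = 1.9π²/0.919² - 13 ≈ 9.204
  n=2: λ₂ = 7.6π²/0.919² - 13 ≈ 75.814
  n=3: λ₃ = 17.1π²/0.919² - 13 ≈ 186.832
Since 1.9π²/0.919² ≈ 22.204 > 13, all λₙ > 0.
The n=1 mode decays slowest → dominates as t → ∞.
Asymptotic: φ ~ c₁ sin(πx/0.919) e^{-λ₁t} with decay rate λ₁ ≈ 9.204.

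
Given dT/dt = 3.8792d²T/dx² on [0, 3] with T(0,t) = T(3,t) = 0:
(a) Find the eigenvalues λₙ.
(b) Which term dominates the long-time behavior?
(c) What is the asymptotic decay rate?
Eigenvalues: λₙ = 3.8792n²π²/3².
First three modes:
  n=1: λ₁ = 3.8792π²/3² ≈ 4.254
  n=2: λ₂ = 15.5168π²/3² ≈ 17.016 (4× faster decay)
  n=3: λ₃ = 34.9128π²/3² ≈ 38.286 (9× faster decay)
As t → ∞, higher modes decay exponentially faster. The n=1 mode dominates: T ~ c₁ sin(πx/3) e^{-λ₁t}.
Decay rate: λ₁ = 3.8792π²/3² ≈ 4.254.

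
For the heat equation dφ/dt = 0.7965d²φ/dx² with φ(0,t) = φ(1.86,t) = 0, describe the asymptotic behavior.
φ → 0. Heat diffuses out through both boundaries.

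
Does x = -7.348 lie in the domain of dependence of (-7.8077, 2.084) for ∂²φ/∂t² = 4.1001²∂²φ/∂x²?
Yes. The domain of dependence is [-16.3523084, 0.7369084], and -7.348 ∈ [-16.3523084, 0.7369084].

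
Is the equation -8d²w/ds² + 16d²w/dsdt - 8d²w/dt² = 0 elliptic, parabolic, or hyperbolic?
Computing B² - 4AC with A = -8, B = 16, C = -8: discriminant = 0 (zero). Answer: parabolic.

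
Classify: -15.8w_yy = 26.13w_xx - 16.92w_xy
Rewriting in standard form: -26.13w_xx + 16.92w_xy - 15.8w_yy = 0. Elliptic (discriminant = -1365.1296).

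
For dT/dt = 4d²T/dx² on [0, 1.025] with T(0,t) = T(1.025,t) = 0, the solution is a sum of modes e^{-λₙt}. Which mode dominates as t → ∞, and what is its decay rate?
Eigenvalues: λₙ = 4n²π²/1.025².
First three modes:
  n=1: λ₁ = 4π²/1.025² ≈ 37.576
  n=2: λ₂ = 16π²/1.025² ≈ 150.305 (4× faster decay)
  n=3: λ₃ = 36π²/1.025² ≈ 338.185 (9× faster decay)
As t → ∞, higher modes decay exponentially faster. The n=1 mode dominates: T ~ c₁ sin(πx/1.025) e^{-λ₁t}.
Decay rate: λ₁ = 4π²/1.025² ≈ 37.576.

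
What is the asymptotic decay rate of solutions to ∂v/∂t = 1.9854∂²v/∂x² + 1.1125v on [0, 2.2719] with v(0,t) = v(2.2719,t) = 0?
Eigenvalues: λₙ = 1.9854n²π²/2.2719² - 1.1125.
First three modes:
  n=1: λ₁ = 1.9854π²/2.2719² - 1.1125 ≈ 2.684
  n=2: λ₂ = 7.9416π²/2.2719² - 1.1125 ≈ 14.073
  n=3: λ₃ = 17.8686π²/2.2719² - 1.1125 ≈ 33.055
Since 1.9854π²/2.2719² ≈ 3.796 > 1.1125, all λₙ > 0.
The n=1 mode decays slowest → dominates as t → ∞.
Asymptotic: v ~ c₁ sin(πx/2.2719) e^{-λ₁t} with decay rate λ₁ ≈ 2.684.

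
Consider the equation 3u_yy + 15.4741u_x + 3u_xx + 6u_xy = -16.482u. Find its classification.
Rewriting in standard form: 3u_xx + 6u_xy + 3u_yy + 15.4741u_x + 16.482u = 0. Parabolic. (A = 3, B = 6, C = 3 gives B² - 4AC = 0.)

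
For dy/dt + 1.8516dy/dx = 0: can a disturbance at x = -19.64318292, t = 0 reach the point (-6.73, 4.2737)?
No. Only data at x = -14.64318292 affects (-6.73, 4.2737). Advection has one-way propagation along characteristics.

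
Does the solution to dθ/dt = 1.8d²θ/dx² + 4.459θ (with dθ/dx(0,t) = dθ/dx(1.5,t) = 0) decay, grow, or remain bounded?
θ grows unboundedly. With Neumann BCs the constant mode has diffusion eigenvalue 0, so any r > 0 makes it grow like e^(4.459t); solution grows exponentially.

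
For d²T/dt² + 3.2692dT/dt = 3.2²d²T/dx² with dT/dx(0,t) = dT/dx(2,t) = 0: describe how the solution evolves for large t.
T → constant (steady state). Damping (γ=3.2692) dissipates the nonconstant modes; with Neumann BCs the spatial average obeys M''+γM'=0 and tends to a finite limit.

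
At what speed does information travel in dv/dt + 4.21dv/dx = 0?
Speed = 4.21. Information travels along x - 4.21t = const (rightward).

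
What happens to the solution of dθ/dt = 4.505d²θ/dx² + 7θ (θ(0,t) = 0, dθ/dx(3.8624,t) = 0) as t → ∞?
θ grows unboundedly. Reaction dominates diffusion (r=7 > κπ²/(4L²)≈0.75); solution grows exponentially.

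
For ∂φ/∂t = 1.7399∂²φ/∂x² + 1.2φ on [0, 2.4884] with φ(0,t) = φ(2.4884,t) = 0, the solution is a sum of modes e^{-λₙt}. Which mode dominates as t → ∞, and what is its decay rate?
Eigenvalues: λₙ = 1.7399n²π²/2.4884² - 1.2.
First three modes:
  n=1: λ₁ = 1.7399π²/2.4884² - 1.2 ≈ 1.573
  n=2: λ₂ = 6.9596π²/2.4884² - 1.2 ≈ 9.893
  n=3: λ₃ = 15.6591π²/2.4884² - 1.2 ≈ 23.759
Since 1.7399π²/2.4884² ≈ 2.773 > 1.2, all λₙ > 0.
The n=1 mode decays slowest → dominates as t → ∞.
Asymptotic: φ ~ c₁ sin(πx/2.4884) e^{-λ₁t} with decay rate λ₁ ≈ 1.573.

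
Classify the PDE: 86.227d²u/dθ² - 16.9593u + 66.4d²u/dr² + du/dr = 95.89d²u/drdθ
Rewriting in standard form: 66.4d²u/dr² - 95.89d²u/drdθ + 86.227d²u/dθ² + du/dr - 16.9593u = 0. A = 66.4, B = -95.89, C = 86.227. Discriminant B² - 4AC = -13706.9991. Since -13706.9991 < 0, elliptic.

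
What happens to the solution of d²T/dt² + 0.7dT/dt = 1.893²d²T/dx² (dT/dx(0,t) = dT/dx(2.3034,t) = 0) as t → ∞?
T → constant (steady state). Damping (γ=0.7) dissipates the nonconstant modes; with Neumann BCs the spatial average obeys M''+γM'=0 and tends to a finite limit.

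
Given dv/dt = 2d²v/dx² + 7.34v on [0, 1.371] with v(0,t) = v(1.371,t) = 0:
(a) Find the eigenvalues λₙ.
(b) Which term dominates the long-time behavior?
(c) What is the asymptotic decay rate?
Eigenvalues: λₙ = 2n²π²/1.371² - 7.34.
First three modes:
  n=1: λ₁ = 2π²/1.371² - 7.34 ≈ 3.162
  n=2: λ₂ = 8π²/1.371² - 7.34 ≈ 34.666
  n=3: λ₃ = 18π²/1.371² - 7.34 ≈ 87.174
Since 2π²/1.371² ≈ 10.502 > 7.34, all λₙ > 0.
The n=1 mode decays slowest → dominates as t → ∞.
Asymptotic: v ~ c₁ sin(πx/1.371) e^{-λ₁t} with decay rate λ₁ ≈ 3.162.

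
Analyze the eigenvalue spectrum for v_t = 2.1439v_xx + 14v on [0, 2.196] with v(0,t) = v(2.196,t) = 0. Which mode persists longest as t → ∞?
Eigenvalues: λₙ = 2.1439n²π²/2.196² - 14.
First three modes:
  n=1: λ₁ = 2.1439π²/2.196² - 14 ≈ -9.612
  n=2: λ₂ = 8.5756π²/2.196² - 14 ≈ 3.551
  n=3: λ₃ = 19.2951π²/2.196² - 14 ≈ 25.49
Since 2.1439π²/2.196² ≈ 4.388 < 14, λ₁ < 0.
The n=1 mode grows fastest (−λₙ is largest for n=1) → dominates.
Asymptotic: v ~ c₁ sin(πx/2.196) e^{9.612t} (exponential growth at rate −λ₁ ≈ 9.612).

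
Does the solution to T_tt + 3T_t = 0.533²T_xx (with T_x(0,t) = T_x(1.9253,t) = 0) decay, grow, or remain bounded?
T → constant (steady state). Damping (γ=3) dissipates the nonconstant modes; with Neumann BCs the spatial average obeys M''+γM'=0 and tends to a finite limit.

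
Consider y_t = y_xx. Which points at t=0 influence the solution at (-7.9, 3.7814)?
The entire real line. The heat equation has infinite propagation speed: any initial disturbance instantly affects all points (though exponentially small far away).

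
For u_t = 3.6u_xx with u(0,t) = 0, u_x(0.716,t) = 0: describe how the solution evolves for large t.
u → 0. Heat escapes through the Dirichlet boundary.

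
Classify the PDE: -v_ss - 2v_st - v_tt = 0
A = -1, B = -2, C = -1. Discriminant B² - 4AC = 0. Since 0 = 0, parabolic.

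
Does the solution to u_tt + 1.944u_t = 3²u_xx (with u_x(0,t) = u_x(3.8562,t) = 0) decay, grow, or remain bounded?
u → constant (steady state). Damping (γ=1.944) dissipates the nonconstant modes; with Neumann BCs the spatial average obeys M''+γM'=0 and tends to a finite limit.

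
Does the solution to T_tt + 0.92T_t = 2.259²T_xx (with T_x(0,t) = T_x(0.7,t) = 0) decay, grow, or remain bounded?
T → constant (steady state). Damping (γ=0.92) dissipates the nonconstant modes; with Neumann BCs the spatial average obeys M''+γM'=0 and tends to a finite limit.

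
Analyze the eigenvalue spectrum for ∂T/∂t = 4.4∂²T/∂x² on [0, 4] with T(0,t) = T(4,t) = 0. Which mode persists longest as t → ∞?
Eigenvalues: λₙ = 4.4n²π²/4².
First three modes:
  n=1: λ₁ = 4.4π²/4² ≈ 2.714
  n=2: λ₂ = 17.6π²/4² ≈ 10.857 (4× faster decay)
  n=3: λ₃ = 39.6π²/4² ≈ 24.427 (9× faster decay)
As t → ∞, higher modes decay exponentially faster. The n=1 mode dominates: T ~ c₁ sin(πx/4) e^{-λ₁t}.
Decay rate: λ₁ = 4.4π²/4² ≈ 2.714.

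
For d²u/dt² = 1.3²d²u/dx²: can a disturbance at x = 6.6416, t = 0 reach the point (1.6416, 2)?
No. The domain of dependence is [-0.9584, 4.2416], and 6.6416 is outside this interval.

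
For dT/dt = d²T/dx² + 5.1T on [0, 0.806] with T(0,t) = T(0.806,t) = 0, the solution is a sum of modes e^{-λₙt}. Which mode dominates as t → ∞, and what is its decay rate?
Eigenvalues: λₙ = n²π²/0.806² - 5.1.
First three modes:
  n=1: λ₁ = π²/0.806² - 5.1 ≈ 10.093
  n=2: λ₂ = 4π²/0.806² - 5.1 ≈ 55.67
  n=3: λ₃ = 9π²/0.806² - 5.1 ≈ 131.633
Since π²/0.806² ≈ 15.193 > 5.1, all λₙ > 0.
The n=1 mode decays slowest → dominates as t → ∞.
Asymptotic: T ~ c₁ sin(πx/0.806) e^{-λ₁t} with decay rate λ₁ ≈ 10.093.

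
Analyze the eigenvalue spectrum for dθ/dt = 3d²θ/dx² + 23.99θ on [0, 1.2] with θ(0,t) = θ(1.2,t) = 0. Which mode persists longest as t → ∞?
Eigenvalues: λₙ = 3n²π²/1.2² - 23.99.
First three modes:
  n=1: λ₁ = 3π²/1.2² - 23.99 ≈ -3.428
  n=2: λ₂ = 12π²/1.2² - 23.99 ≈ 58.257
  n=3: λ₃ = 27π²/1.2² - 23.99 ≈ 161.065
Since 3π²/1.2² ≈ 20.562 < 23.99, λ₁ < 0.
The n=1 mode grows fastest (−λₙ is largest for n=1) → dominates.
Asymptotic: θ ~ c₁ sin(πx/1.2) e^{3.428t} (exponential growth at rate −λ₁ ≈ 3.428).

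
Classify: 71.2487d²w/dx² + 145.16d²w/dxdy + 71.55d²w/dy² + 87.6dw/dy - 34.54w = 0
Hyperbolic (discriminant = 680.04766).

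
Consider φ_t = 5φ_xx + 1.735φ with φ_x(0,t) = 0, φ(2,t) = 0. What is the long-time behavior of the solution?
As t → ∞, φ → 0. Diffusion dominates reaction (r=1.735 < κπ²/(4L²)≈3.08); solution decays.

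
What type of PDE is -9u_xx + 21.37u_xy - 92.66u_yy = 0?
With A = -9, B = 21.37, C = -92.66, the discriminant is -2879.0831. This is an elliptic PDE.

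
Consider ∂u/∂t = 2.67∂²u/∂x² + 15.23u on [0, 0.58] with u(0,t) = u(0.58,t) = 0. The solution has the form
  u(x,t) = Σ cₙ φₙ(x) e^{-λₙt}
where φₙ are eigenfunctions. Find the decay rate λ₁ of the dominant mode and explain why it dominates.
Eigenvalues: λₙ = 2.67n²π²/0.58² - 15.23.
First three modes:
  n=1: λ₁ = 2.67π²/0.58² - 15.23 ≈ 63.105
  n=2: λ₂ = 10.68π²/0.58² - 15.23 ≈ 298.109
  n=3: λ₃ = 24.03π²/0.58² - 15.23 ≈ 689.784
Since 2.67π²/0.58² ≈ 78.335 > 15.23, all λₙ > 0.
The n=1 mode decays slowest → dominates as t → ∞.
Asymptotic: u ~ c₁ sin(πx/0.58) e^{-λ₁t} with decay rate λ₁ ≈ 63.105.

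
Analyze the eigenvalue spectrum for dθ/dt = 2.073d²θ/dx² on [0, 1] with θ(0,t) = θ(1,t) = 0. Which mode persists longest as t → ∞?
Eigenvalues: λₙ = 2.073n²π².
First three modes:
  n=1: λ₁ = 2.073π² ≈ 20.46
  n=2: λ₂ = 8.292π² ≈ 81.839 (4× faster decay)
  n=3: λ₃ = 18.657π² ≈ 184.137 (9× faster decay)
As t → ∞, higher modes decay exponentially faster. The n=1 mode dominates: θ ~ c₁ sin(πx) e^{-λ₁t}.
Decay rate: λ₁ = 2.073π² ≈ 20.46.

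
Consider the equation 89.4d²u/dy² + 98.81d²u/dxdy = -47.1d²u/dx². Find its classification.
Rewriting in standard form: 47.1d²u/dx² + 98.81d²u/dxdy + 89.4d²u/dy² = 0. Elliptic. (A = 47.1, B = 98.81, C = 89.4 gives B² - 4AC = -7079.5439.)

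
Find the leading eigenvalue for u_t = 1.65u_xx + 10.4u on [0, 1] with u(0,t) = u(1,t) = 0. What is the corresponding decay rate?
Eigenvalues: λₙ = 1.65n²π²/1² - 10.4.
First three modes:
  n=1: λ₁ = 1.65π² - 10.4 ≈ 5.885
  n=2: λ₂ = 6.6π² - 10.4 ≈ 54.739
  n=3: λ₃ = 14.85π² - 10.4 ≈ 136.164
Since 1.65π² ≈ 16.285 > 10.4, all λₙ > 0.
The n=1 mode decays slowest → dominates as t → ∞.
Asymptotic: u ~ c₁ sin(πx/1) e^{-λ₁t} with decay rate λ₁ ≈ 5.885.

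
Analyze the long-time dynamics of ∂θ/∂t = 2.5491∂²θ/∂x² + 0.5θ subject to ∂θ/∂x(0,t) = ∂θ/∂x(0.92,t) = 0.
Long-time behavior: θ grows unboundedly. With Neumann BCs the constant mode has diffusion eigenvalue 0, so any r > 0 makes it grow like e^(0.5t); solution grows exponentially.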